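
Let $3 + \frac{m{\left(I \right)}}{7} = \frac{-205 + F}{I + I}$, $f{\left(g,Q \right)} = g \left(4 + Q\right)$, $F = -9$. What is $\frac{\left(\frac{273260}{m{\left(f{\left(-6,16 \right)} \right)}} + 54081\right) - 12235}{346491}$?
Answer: $\frac{41318066}{613635561} \approx 0.067333$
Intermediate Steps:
$m{\left(I \right)} = -21 - \frac{749}{I}$ ($m{\left(I \right)} = -21 + 7 \frac{-205 - 9}{I + I} = -21 + 7 \left(- \frac{214}{2 I}\right) = -21 + 7 \left(- 214 \frac{1}{2 I}\right) = -21 + 7 \left(- \frac{107}{I}\right) = -21 - \frac{749}{I}$)
$\frac{\left(\frac{273260}{m{\left(f{\left(-6,16 \right)} \right)}} + 54081\right) - 12235}{346491} = \frac{\left(\frac{273260}{-21 - \frac{749}{\left(-6\right) \left(4 + 16\right)}} + 54081\right) - 12235}{346491} = \left(\left(\frac{273260}{-21 - \frac{749}{\left(-6\right) 20}} + 54081\right) - 12235\right) \frac{1}{346491} = \left(\left(\frac{273260}{-21 - \frac{749}{-120}} + 54081\right) - 12235\right) \frac{1}{346491} = \left(\left(\frac{273260}{-21 - - \frac{749}{120}} + 54081\right) - 12235\right) \frac{1}{346491} = \left(\left(\frac{273260}{-21 + \frac{749}{120}} + 54081\right) - 12235\right) \frac{1}{346491} = \left(\left(\frac{273260}{- \frac{1771}{120}} + 54081\right) - 12235\right) \frac{1}{346491} = \left(\left(273260 \left(- \frac{120}{1771}\right) + 54081\right) - 12235\right) \frac{1}{346491} = \left(\left(- \frac{32791200}{1771} + 54081\right) - 12235\right) \frac{1}{346491} = \left(\frac{62986251}{1771} - 12235\right) \frac{1}{346491} = \frac{41318066}{1771} \cdot \frac{1}{346491} = \frac{41318066}{613635561}$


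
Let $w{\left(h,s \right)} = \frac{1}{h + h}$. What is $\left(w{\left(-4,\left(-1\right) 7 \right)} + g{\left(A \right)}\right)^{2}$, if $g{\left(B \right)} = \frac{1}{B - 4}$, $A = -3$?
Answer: $\frac{225}{3136} \approx 0.071747$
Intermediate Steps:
$g{\left(B \right)} = \frac{1}{-4 + B}$
$w{\left(h,s \right)} = \frac{1}{2 h}$
$\left(w{\left(-4,\left(-1\right) 7 \right)} + g{\left(A \right)}\right)^{2} = \left(\frac{1}{2 \left(-4\right)} + \frac{1}{-4 - 3}\right)^{2} = \left(\frac{1}{2} \left(- \frac{1}{4}\right) + \frac{1}{-7}\right)^{2} = \left(- \frac{1}{8} - \frac{1}{7}\right)^{2} = \left(- \frac{15}{56}\right)^{2} = \frac{225}{3136}$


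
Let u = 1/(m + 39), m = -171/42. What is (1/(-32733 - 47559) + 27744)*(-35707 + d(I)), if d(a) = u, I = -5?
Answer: -38895846356084123/39262788 ≈ -9.9065e+8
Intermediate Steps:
m = -57/14 (m = -171*1/42 = -57/14 ≈ -4.0714)
u = 14/489 (u = 1/(-57/14 + 39) = 1/(489/14) = 14/489 ≈ 0.028630)
d(a) = 14/489
(1/(-32733 - 47559) + 27744)*(-35707 + d(I)) = (1/(-32733 - 47559) + 27744)*(-35707 + 14/489) = (1/(-80292) + 27744)*(-17460709/489) = (-1/80292 + 27744)*(-17460709/489) = (2227621247/80292)*(-17460709/489) = -38895846356084123/39262788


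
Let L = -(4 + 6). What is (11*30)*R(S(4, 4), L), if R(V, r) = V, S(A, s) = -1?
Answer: -330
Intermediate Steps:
L = -10 (L = -1*10 = -10)
(11*30)*R(S(4, 4), L) = (11*30)*(-1) = 330*(-1) = -330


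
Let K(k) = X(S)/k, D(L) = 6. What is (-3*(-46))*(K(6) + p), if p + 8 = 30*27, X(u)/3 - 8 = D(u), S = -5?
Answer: 111642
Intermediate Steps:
X(u) = 42 (X(u) = 24 + 3*6 = 24 + 18 = 42)
K(k) = 42/k
p = 802 (p = -8 + 30*27 = -8 + 810 = 802)
(-3*(-46))*(K(6) + p) = (-3*(-46))*(42/6 + 802) = 138*(42*(⅙) + 802) = 138*(7 + 802) = 138*809 = 111642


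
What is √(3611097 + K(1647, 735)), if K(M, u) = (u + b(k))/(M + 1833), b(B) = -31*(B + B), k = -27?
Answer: √1214773263670/580 ≈ 1900.3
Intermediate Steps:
b(B) = -62*B
K(M, u) = (1674 + u)/(1833 + M) (K(M, u) = (u - 62*(-27))/(M + 1833) = (u + 1674)/(1833 + M) = (1674 + u)/(1833 + M))
√(3611097 + K(1647, 735)) = √(3611097 + (1674 + 735)/(1833 + 1647)) = √(3611097 + 2409/3480) = √(3611097 + (1/3480)*2409) = √(3611097 + 803/1160) = √(4188873323/1160) = √1214773263670/580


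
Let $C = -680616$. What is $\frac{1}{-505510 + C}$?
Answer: $- \frac{1}{1186126} \approx -8.4308 \cdot 10^{-7}$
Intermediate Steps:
$\frac{1}{-505510 + C} = \frac{1}{-505510 - 680616} = \frac{1}{-1186126} = - \frac{1}{1186126}$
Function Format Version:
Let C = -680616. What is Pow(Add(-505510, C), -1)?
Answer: Rational(-1, 1186126) ≈ -8.4308e-7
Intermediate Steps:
Pow(Add(-505510, C), -1) = Pow(Add(-505510, -680616), -1) = Pow(-1186126, -1) = Rational(-1, 1186126)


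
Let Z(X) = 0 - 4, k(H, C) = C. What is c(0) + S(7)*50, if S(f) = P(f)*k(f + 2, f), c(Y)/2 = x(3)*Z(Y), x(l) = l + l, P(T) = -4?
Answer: -1448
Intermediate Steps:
x(l) = 2*l
Z(X) = -4
c(Y) = -48 (c(Y) = 2*((2*3)*(-4)) = 2*(6*(-4)) = 2*(-24) = -48)
S(f) = -4*f
c(0) + S(7)*50 = -48 - 4*7*50 = -48 - 28*50 = -48 - 1400 = -1448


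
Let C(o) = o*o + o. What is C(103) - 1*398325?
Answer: -387613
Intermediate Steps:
C(o) = o + o**2 (C(o) = o**2 + o = o + o**2)
C(103) - 1*398325 = 103*(1 + 103) - 1*398325 = 103*104 - 398325 = 10712 - 398325 = -387613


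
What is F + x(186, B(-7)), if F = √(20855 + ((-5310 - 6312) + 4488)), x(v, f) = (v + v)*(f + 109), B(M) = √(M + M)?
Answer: 40548 + √13721 + 372*I*√14 ≈ 40665.0 + 1391.9*I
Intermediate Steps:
B(M) = √2*√M (B(M) = √(2*M) = √2*√M)
x(v, f) = 2*v*(109 + f) (x(v, f) = (2*v)*(109 + f) = 2*v*(109 + f))
F = √13721 (F = √(20855 + (-11622 + 4488)) = √(20855 - 7134) = √13721 ≈ 117.14)
F + x(186, B(-7)) = √13721 + 2*186*(109 + √2*√(-7)) = √13721 + 2*186*(109 + √2*(I*√7)) = √13721 + 2*186*(109 + I*√14) = √13721 + (40548 + 372*I*√14) = 40548 + √13721 + 372*I*√14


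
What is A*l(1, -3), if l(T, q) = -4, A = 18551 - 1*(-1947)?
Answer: -81992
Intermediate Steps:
A = 20498 (A = 18551 + 1947 = 20498)
A*l(1, -3) = 20498*(-4) = -81992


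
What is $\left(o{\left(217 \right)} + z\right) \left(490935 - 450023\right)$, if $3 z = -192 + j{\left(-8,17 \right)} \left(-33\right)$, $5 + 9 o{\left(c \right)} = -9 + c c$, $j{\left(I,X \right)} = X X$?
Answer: $\frac{731833856}{9} \approx 8.1315 \cdot 10^{7}$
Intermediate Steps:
$j{\left(I,X \right)} = X^{2}$
$o{\left(c \right)} = - \frac{14}{9} + \frac{c^{2}}{9}$ ($o{\left(c \right)} = - \frac{5}{9} + \frac{-9 + c c}{9} = - \frac{5}{9} + \frac{-9 + c^{2}}{9} = - \frac{5}{9} + \left(-1 + \frac{c^{2}}{9}\right) = - \frac{14}{9} + \frac{c^{2}}{9}$)
$z = -3243$ ($z = \frac{-192 + 17^{2} \left(-33\right)}{3} = \frac{-192 + 289 \left(-33\right)}{3} = \frac{-192 - 9537}{3} = \frac{1}{3} \left(-9729\right) = -3243$)
$\left(o{\left(217 \right)} + z\right) \left(490935 - 450023\right) = \left(\left(- \frac{14}{9} + \frac{217^{2}}{9}\right) - 3243\right) \left(490935 - 450023\right) = \left(\left(- \frac{14}{9} + \frac{1}{9} \cdot 47089\right) - 3243\right) 40912 = \left(\left(- \frac{14}{9} + \frac{47089}{9}\right) - 3243\right) 40912 = \left(\frac{47075}{9} - 3243\right) 40912 = \frac{17888}{9} \cdot 40912 = \frac{731833856}{9}$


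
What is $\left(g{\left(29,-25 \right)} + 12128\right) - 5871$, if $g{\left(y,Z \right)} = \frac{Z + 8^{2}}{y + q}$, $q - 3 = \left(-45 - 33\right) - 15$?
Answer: $\frac{381638}{61} \approx 6256.4$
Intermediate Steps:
$q = -90$ ($q = 3 - 93 = -90$)
$g{\left(y,Z \right)} = \frac{64 + Z}{-90 + y}$ ($g{\left(y,Z \right)} = \frac{Z + 8^{2}}{y - 90} = \frac{Z + 64}{-90 + y} = \frac{64 + Z}{-90 + y}$)
$\left(g{\left(29,-25 \right)} + 12128\right) - 5871 = \left(\frac{64 - 25}{-90 + 29} + 12128\right) - 5871 = \left(\frac{1}{-61} \cdot 39 + 12128\right) - 5871 = \left(\left(- \frac{1}{61}\right) 39 + 12128\right) - 5871 = \left(- \frac{39}{61} + 12128\right) - 5871 = \frac{739769}{61} - 5871 = \frac{381638}{61}$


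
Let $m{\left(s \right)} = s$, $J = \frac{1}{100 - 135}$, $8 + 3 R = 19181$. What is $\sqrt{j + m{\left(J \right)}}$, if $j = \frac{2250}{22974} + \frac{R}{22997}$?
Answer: $\frac{\sqrt{67316551338023715}}{440277565} \approx 0.5893$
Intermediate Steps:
$R = 6391$ ($R = - \frac{8}{3} + \frac{1}{3} \cdot 19181 = - \frac{8}{3} + \frac{19181}{3} = 6391$)
$j = \frac{33095014}{88055513}$ ($j = \frac{2250}{22974} + \frac{6391}{22997} = 2250 \cdot \frac{1}{22974} + 6391 \cdot \frac{1}{22997} = \frac{375}{3829} + \frac{6391}{22997} = \frac{33095014}{88055513} \approx 0.37584$)
$J = - \frac{1}{35}$ ($J = \frac{1}{-35} = - \frac{1}{35} \approx -0.028571$)
$\sqrt{j + m{\left(J \right)}} = \sqrt{\frac{33095014}{88055513} - \frac{1}{35}} = \sqrt{\frac{152895711}{440277565}} = \frac{\sqrt{67316551338023715}}{440277565}$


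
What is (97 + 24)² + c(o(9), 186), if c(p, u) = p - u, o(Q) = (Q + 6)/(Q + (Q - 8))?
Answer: 28913/2 ≈ 14457.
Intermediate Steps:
o(Q) = (6 + Q)/(-8 + 2*Q) (o(Q) = (6 + Q)/(Q + (-8 + Q)) = (6 + Q)/(-8 + 2*Q))
(97 + 24)² + c(o(9), 186) = (97 + 24)² + ((6 + 9)/(2*(-4 + 9)) - 1*186) = 121² + ((½)*15/5 - 186) = 14641 + ((½)*(⅕)*15 - 186) = 14641 + (3/2 - 186) = 14641 - 369/2 = 28913/2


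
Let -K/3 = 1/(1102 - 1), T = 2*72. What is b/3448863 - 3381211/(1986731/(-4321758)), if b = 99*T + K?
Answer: 18495868344516623582479/2514670434525051 ≈ 7.3552e+6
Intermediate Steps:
T = 144
K = -1/367 (K = -3/(1102 - 1) = -3/1101 = -3*1/1101 = -1/367 ≈ -0.0027248)
b = 5231951/367 (b = 99*144 - 1/367 = 14256 - 1/367 = 5231951/367 ≈ 14256.)
b/3448863 - 3381211/(1986731/(-4321758)) = (5231951/367)/3448863 - 3381211/(1986731/(-4321758)) = (5231951/367)*(1/3448863) - 3381211/(1986731*(-1/4321758)) = 5231951/1265732721 - 3381211/(-1986731/4321758) = 5231951/1265732721 - 3381211*(-4321758/1986731) = 5231951/1265732721 + 14612775688938/1986731 = 18495868344516623582479/2514670434525051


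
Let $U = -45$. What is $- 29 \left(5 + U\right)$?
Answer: $1160$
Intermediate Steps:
$- 29 \left(5 + U\right) = - 29 \left(5 - 45\right) = \left(-29\right) \left(-40\right) = 1160$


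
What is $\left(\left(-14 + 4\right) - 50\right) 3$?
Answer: $-180$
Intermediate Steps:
$\left(\left(-14 + 4\right) - 50\right) 3 = \left(-10 - 50\right) 3 = \left(-60\right) 3 = -180$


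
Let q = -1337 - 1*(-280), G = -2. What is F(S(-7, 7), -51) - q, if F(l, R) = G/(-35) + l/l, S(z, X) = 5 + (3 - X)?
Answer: 37032/35 ≈ 1058.1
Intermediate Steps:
S(z, X) = 8 - X
F(l, R) = 37/35 (F(l, R) = -2/(-35) + l/l = -2*(-1/35) + 1 = 2/35 + 1 = 37/35)
q = -1057 (q = -1337 + 280 = -1057)
F(S(-7, 7), -51) - q = 37/35 - 1*(-1057) = 37/35 + 1057 = 37032/35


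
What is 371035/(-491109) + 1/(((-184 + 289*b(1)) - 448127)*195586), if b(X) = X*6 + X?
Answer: -32386786118385989/42867767578727712 ≈ -0.75550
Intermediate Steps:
b(X) = 7*X (b(X) = 6*X + X = 7*X)
371035/(-491109) + 1/(((-184 + 289*b(1)) - 448127)*195586) = 371035/(-491109) + 1/((-184 + 289*(7*1)) - 448127*195586) = 371035*(-1/491109) + (1/195586)/((-184 + 289*7) - 448127) = -371035/491109 + (1/195586)/((-184 + 2023) - 448127) = -371035/491109 + (1/195586)/(1839 - 448127) = -371035/491109 + (1/195586)/(-446288) = -371035/491109 - 1/446288*1/195586 = -371035/491109 - 1/87287684768 = -32386786118385989/42867767578727712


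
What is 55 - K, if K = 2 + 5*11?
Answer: -2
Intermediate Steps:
K = 57 (K = 2 + 55 = 57)
55 - K = 55 - 1*57 = 55 - 57 = -2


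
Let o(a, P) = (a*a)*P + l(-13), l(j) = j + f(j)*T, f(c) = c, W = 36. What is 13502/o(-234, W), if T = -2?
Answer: 13502/1971229 ≈ 0.0068495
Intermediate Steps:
l(j) = -j (l(j) = j + j*(-2) = j - 2*j = -j)
o(a, P) = 13 + P*a**2 (o(a, P) = (a*a)*P - 1*(-13) = a**2*P + 13 = P*a**2 + 13 = 13 + P*a**2)
13502/o(-234, W) = 13502/(13 + 36*(-234)**2) = 13502/(13 + 36*54756) = 13502/(13 + 1971216) = 13502/1971229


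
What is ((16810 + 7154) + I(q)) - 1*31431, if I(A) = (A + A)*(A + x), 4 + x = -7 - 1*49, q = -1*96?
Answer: 22485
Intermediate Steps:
q = -96
x = -60 (x = -4 + (-7 - 1*49) = -4 + (-7 - 49) = -4 - 56 = -60)
I(A) = 2*A*(-60 + A) (I(A) = (A + A)*(A - 60) = (2*A)*(-60 + A) = 2*A*(-60 + A))
((16810 + 7154) + I(q)) - 1*31431 = ((16810 + 7154) + 2*(-96)*(-60 - 96)) - 1*31431 = (23964 + 2*(-96)*(-156)) - 31431 = (23964 + 29952) - 31431 = 53916 - 31431 = 22485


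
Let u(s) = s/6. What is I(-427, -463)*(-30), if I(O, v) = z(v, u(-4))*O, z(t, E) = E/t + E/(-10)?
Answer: 403942/463 ≈ 872.45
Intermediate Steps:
u(s) = s/6 (u(s) = s*(⅙) = s/6)
z(t, E) = -E/10 + E/t (z(t, E) = E/t + E*(-⅒) = E/t - E/10 = -E/10 + E/t)
I(O, v) = O*(1/15 - 2/(3*v)) (I(O, v) = (-(-4)/60 + ((⅙)*(-4))/v)*O = (-⅒*(-⅔) - 2/(3*v))*O = (1/15 - 2/(3*v))*O = O*(1/15 - 2/(3*v)))
I(-427, -463)*(-30) = ((1/15)*(-427)*(-10 - 463)/(-463))*(-30) = ((1/15)*(-427)*(-1/463)*(-473))*(-30) = -201971/6945*(-30) = 403942/463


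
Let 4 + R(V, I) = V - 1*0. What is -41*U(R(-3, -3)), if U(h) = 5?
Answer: -205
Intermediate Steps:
R(V, I) = -4 + V (R(V, I) = -4 + (V - 1*0) = -4 + (V + 0) = -4 + V)
-41*U(R(-3, -3)) = -41*5 = -205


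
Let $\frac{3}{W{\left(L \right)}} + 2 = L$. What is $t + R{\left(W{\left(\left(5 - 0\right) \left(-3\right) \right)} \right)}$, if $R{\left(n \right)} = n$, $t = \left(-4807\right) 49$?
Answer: $- \frac{4004234}{17} \approx -2.3554 \cdot 10^{5}$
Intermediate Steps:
$W{\left(L \right)} = \frac{3}{-2 + L}$
$t = -235543$
$t + R{\left(W{\left(\left(5 - 0\right) \left(-3\right) \right)} \right)} = -235543 + \frac{3}{-2 + \left(5 - 0\right) \left(-3\right)} = -235543 + \frac{3}{-2 + \left(5 + 0\right) \left(-3\right)} = -235543 + \frac{3}{-2 + 5 \left(-3\right)} = -235543 + \frac{3}{-2 - 15} = -235543 + \frac{3}{-17} = -235543 + 3 \left(- \frac{1}{17}\right) = -235543 - \frac{3}{17} = - \frac{4004234}{17}$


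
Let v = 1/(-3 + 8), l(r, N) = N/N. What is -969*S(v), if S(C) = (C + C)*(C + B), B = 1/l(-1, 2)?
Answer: -11628/25 ≈ -465.12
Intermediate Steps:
l(r, N) = 1
B = 1 (B = 1/1 = 1)
v = ⅕ (v = 1/5 = ⅕ ≈ 0.20000)
S(C) = 2*C*(1 + C) (S(C) = (C + C)*(C + 1) = (2*C)*(1 + C) = 2*C*(1 + C))
-969*S(v) = -1938*(1 + ⅕)/5 = -1938*6/(5*5) = -969*12/25 = -11628/25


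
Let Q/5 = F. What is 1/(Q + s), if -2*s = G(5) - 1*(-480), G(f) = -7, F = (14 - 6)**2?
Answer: 2/167 ≈ 0.011976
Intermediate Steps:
F = 64 (F = 8**2 = 64)
Q = 320 (Q = 5*64 = 320)
s = -473/2 (s = -(-7 - 1*(-480))/2 = -(-7 + 480)/2 = -1/2*473 = -473/2 ≈ -236.50)
1/(Q + s) = 1/(320 - 473/2) = 1/(167/2) = 2/167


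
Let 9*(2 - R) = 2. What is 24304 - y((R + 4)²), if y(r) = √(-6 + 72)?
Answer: 24304 - √66 ≈ 24296.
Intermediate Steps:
R = 16/9 (R = 2 - ⅑*2 = 2 - 2/9 = 16/9 ≈ 1.7778)
y(r) = √66
24304 - y((R + 4)²) = 24304 - √66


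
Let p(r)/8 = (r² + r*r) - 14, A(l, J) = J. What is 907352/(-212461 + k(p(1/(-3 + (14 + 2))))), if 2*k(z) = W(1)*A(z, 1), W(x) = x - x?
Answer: -907352/212461 ≈ -4.2707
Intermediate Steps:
W(x) = 0
p(r) = -112 + 16*r² (p(r) = 8*((r² + r*r) - 14) = 8*((r² + r²) - 14) = 8*(2*r² - 14) = 8*(-14 + 2*r²) = -112 + 16*r²)
k(z) = 0 (k(z) = (0*1)/2 = (½)*0 = 0)
907352/(-212461 + k(p(1/(-3 + (14 + 2))))) = 907352/(-212461 + 0) = 907352/(-212461) = 907352*(-1/212461) = -907352/212461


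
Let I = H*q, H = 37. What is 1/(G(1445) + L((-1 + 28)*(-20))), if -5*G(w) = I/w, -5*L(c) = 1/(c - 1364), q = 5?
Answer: -161840/4127 ≈ -39.215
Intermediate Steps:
I = 185 (I = 37*5 = 185)
L(c) = -1/(5*(-1364 + c)) (L(c) = -1/(5*(c - 1364)) = -1/(5*(-1364 + c)))
G(w) = -37/w
1/(G(1445) + L((-1 + 28)*(-20))) = 1/(-37/1445 - 1/(-6820 + 5*((-1 + 28)*(-20)))) = 1/(-37*1/1445 - 1/(-6820 + 5*(27*(-20)))) = 1/(-37/1445 - 1/(-6820 + 5*(-540))) = 1/(-37/1445 - 1/(-6820 - 2700)) = 1/(-37/1445 - 1/(-9520)) = 1/(-37/1445 - 1*(-1/9520)) = 1/(-37/1445 + 1/9520) = 1/(-4127/161840) = -161840/4127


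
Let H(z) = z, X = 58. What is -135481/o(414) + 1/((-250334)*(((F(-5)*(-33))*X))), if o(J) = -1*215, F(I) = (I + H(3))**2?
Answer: 259657073007239/412059777360 ≈ 630.14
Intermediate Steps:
F(I) = (3 + I)**2 (F(I) = (I + 3)**2 = (3 + I)**2)
o(J) = -215
-135481/o(414) + 1/((-250334)*(((F(-5)*(-33))*X))) = -135481/(-215) + 1/((-250334)*((((3 - 5)**2*(-33))*58))) = -135481*(-1/215) - 1/(250334*(((-2)**2*(-33))*58)) = 135481/215 - 1/(250334*((4*(-33))*58)) = 135481/215 - 1/(250334*((-132*58))) = 135481/215 - 1/250334/(-7656) = 135481/215 - 1/250334*(-1/7656) = 135481/215 + 1/1916557104 = 259657073007239/412059777360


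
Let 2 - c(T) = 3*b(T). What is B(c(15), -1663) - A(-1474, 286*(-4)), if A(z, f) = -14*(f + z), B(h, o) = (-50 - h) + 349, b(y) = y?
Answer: -36310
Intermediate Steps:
c(T) = 2 - 3*T
B(h, o) = 299 - h
A(z, f) = -14*f - 14*z
B(c(15), -1663) - A(-1474, 286*(-4)) = (299 - (2 - 3*15)) - (-4004*(-4) - 14*(-1474)) = (299 - (2 - 45)) - (-14*(-1144) + 20636) = (299 - 1*(-43)) - (16016 + 20636) = (299 + 43) - 1*36652 = 342 - 36652 = -36310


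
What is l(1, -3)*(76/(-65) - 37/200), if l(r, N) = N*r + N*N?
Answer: -10563/1300 ≈ -8.1254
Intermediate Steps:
l(r, N) = N² + N*r (l(r, N) = N*r + N² = N² + N*r)
l(1, -3)*(76/(-65) - 37/200) = (-3*(-3 + 1))*(76/(-65) - 37/200) = (-3*(-2))*(76*(-1/65) - 37*1/200) = 6*(-76/65 - 37/200) = 6*(-3521/2600) = -10563/1300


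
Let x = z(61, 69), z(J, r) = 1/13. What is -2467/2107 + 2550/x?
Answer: 69844583/2107 ≈ 33149.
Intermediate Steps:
z(J, r) = 1/13
x = 1/13 ≈ 0.076923
-2467/2107 + 2550/x = -2467/2107 + 2550/(1/13) = -2467*1/2107 + 2550*13 = -2467/2107 + 33150 = 69844583/2107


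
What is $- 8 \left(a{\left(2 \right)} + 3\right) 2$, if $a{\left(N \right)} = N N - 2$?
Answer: $-80$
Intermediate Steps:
$a{\left(N \right)} = -2 + N^{2}$ ($a{\left(N \right)} = N^{2} - 2 = -2 + N^{2}$)
$- 8 \left(a{\left(2 \right)} + 3\right) 2 = - 8 \left(\left(-2 + 2^{2}\right) + 3\right) 2 = - 8 \left(\left(-2 + 4\right) + 3\right) 2 = - 8 \left(2 + 3\right) 2 = - 8 \cdot 5 \cdot 2 = \left(-8\right) 10 = -80$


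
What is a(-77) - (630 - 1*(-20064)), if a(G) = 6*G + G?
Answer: -21233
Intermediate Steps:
a(G) = 7*G
a(-77) - (630 - 1*(-20064)) = 7*(-77) - (630 - 1*(-20064)) = -539 - (630 + 20064) = -539 - 1*20694 = -539 - 20694 = -21233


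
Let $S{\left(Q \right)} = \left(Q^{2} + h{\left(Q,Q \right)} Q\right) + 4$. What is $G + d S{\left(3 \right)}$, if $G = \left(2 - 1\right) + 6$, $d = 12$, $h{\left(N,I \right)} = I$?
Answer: $271$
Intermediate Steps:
$S{\left(Q \right)} = 4 + 2 Q^{2}$ ($S{\left(Q \right)} = \left(Q^{2} + Q Q\right) + 4 = \left(Q^{2} + Q^{2}\right) + 4 = 2 Q^{2} + 4 = 4 + 2 Q^{2}$)
$G = 7$ ($G = 1 + 6 = 7$)
$G + d S{\left(3 \right)} = 7 + 12 \left(4 + 2 \cdot 3^{2}\right) = 7 + 12 \left(4 + 2 \cdot 9\right) = 7 + 12 \left(4 + 18\right) = 7 + 12 \cdot 22 = 7 + 264 = 271$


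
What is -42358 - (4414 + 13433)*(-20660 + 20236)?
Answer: 7524770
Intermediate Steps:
-42358 - (4414 + 13433)*(-20660 + 20236) = -42358 - 17847*(-424) = -42358 - 1*(-7567128) = -42358 + 7567128 = 7524770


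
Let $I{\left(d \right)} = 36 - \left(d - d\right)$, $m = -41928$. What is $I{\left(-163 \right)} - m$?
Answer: $41964$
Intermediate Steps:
$I{\left(d \right)} = 36$ ($I{\left(d \right)} = 36 - 0 = 36 + 0 = 36$)
$I{\left(-163 \right)} - m = 36 - -41928 = 36 + 41928 = 41964$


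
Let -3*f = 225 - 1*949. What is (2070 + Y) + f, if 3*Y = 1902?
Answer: 8836/3 ≈ 2945.3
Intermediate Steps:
Y = 634 (Y = (⅓)*1902 = 634)
f = 724/3 (f = -(225 - 1*949)/3 = -(225 - 949)/3 = -⅓*(-724) = 724/3 ≈ 241.33)
(2070 + Y) + f = (2070 + 634) + 724/3 = 2704 + 724/3 = 8836/3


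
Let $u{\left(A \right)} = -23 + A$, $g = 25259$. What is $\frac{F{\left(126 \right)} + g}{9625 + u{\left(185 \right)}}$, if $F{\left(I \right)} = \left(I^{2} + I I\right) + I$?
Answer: $\frac{57137}{9787} \approx 5.8381$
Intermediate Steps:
$F{\left(I \right)} = I + 2 I^{2}$ ($F{\left(I \right)} = \left(I^{2} + I^{2}\right) + I = 2 I^{2} + I = I + 2 I^{2}$)
$\frac{F{\left(126 \right)} + g}{9625 + u{\left(185 \right)}} = \frac{126 \left(1 + 2 \cdot 126\right) + 25259}{9625 + \left(-23 + 185\right)} = \frac{126 \left(1 + 252\right) + 25259}{9625 + 162} = \frac{126 \cdot 253 + 25259}{9787} = \left(31878 + 25259\right) \frac{1}{9787} = 57137 \cdot \frac{1}{9787} = \frac{57137}{9787}$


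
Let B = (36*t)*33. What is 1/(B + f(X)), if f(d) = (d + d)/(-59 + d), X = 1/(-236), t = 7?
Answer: 13925/115800302 ≈ 0.00012025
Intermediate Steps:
X = -1/236 ≈ -0.0042373
B = 8316 (B = (36*7)*33 = 252*33 = 8316)
f(d) = 2*d/(-59 + d) (f(d) = (2*d)/(-59 + d) = 2*d/(-59 + d))
1/(B + f(X)) = 1/(8316 + 2*(-1/236)/(-59 - 1/236)) = 1/(8316 + 2*(-1/236)/(-13925/236)) = 1/(8316 + 2*(-1/236)*(-236/13925)) = 1/(8316 + 2/13925) = 1/(115800302/13925) = 13925/115800302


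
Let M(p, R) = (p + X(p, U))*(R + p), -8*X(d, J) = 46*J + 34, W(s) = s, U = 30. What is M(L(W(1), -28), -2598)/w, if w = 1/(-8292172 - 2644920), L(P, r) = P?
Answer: -4991937607643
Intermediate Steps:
X(d, J) = -17/4 - 23*J/4 (X(d, J) = -(46*J + 34)/8 = -(34 + 46*J)/8 = -17/4 - 23*J/4)
M(p, R) = (-707/4 + p)*(R + p) (M(p, R) = (p + (-17/4 - 23/4*30))*(R + p) = (p + (-17/4 - 345/2))*(R + p) = (p - 707/4)*(R + p) = (-707/4 + p)*(R + p))
w = -1/10937092 (w = 1/(-10937092) = -1/10937092 ≈ -9.1432e-8)
M(L(W(1), -28), -2598)/w = (1**2 - 707/4*(-2598) - 707/4*1 - 2598*1)/(-1/10937092) = (1 + 918393/2 - 707/4 - 2598)*(-10937092) = (1825691/4)*(-10937092) = -4991937607643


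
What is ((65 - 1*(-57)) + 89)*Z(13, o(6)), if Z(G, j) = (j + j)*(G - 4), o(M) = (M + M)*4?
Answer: 182304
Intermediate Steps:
o(M) = 8*M (o(M) = (2*M)*4 = 8*M)
Z(G, j) = 2*j*(-4 + G) (Z(G, j) = (2*j)*(-4 + G) = 2*j*(-4 + G))
((65 - 1*(-57)) + 89)*Z(13, o(6)) = ((65 - 1*(-57)) + 89)*(2*(8*6)*(-4 + 13)) = ((65 + 57) + 89)*(2*48*9) = (122 + 89)*864 = 211*864 = 182304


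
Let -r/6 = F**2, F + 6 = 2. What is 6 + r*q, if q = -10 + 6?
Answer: 390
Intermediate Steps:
F = -4 (F = -6 + 2 = -4)
r = -96 (r = -6*(-4)**2 = -6*16 = -96)
q = -4
6 + r*q = 6 - 96*(-4) = 6 + 384 = 390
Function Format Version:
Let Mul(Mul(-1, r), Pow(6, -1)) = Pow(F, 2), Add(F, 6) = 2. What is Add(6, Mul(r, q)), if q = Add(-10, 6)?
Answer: 390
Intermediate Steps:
F = -4 (F = Add(-6, 2) = -4)
r = -96 (r = Mul(-6, Pow(-4, 2)) = Mul(-6, 16) = -96)
q = -4
Add(6, Mul(r, q)) = Add(6, Mul(-96, -4)) = Add(6, 384) = 390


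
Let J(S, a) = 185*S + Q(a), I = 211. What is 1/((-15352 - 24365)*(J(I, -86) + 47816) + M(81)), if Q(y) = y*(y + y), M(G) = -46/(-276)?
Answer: -6/24221730185 ≈ -2.4771e-10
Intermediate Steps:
M(G) = 1/6 (M(G) = -46*(-1/276) = 1/6)
Q(y) = 2*y**2 (Q(y) = y*(2*y) = 2*y**2)
J(S, a) = 2*a**2 + 185*S (J(S, a) = 185*S + 2*a**2 = 2*a**2 + 185*S)
1/((-15352 - 24365)*(J(I, -86) + 47816) + M(81)) = 1/((-15352 - 24365)*((2*(-86)**2 + 185*211) + 47816) + 1/6) = 1/(-39717*((2*7396 + 39035) + 47816) + 1/6) = 1/(-39717*((14792 + 39035) + 47816) + 1/6) = 1/(-39717*(53827 + 47816) + 1/6) = 1/(-39717*101643 + 1/6) = 1/(-4036955031 + 1/6) = 1/(-24221730185/6) = -6/24221730185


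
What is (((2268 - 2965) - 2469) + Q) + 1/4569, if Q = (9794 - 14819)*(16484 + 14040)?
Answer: -700821849353/4569 ≈ -1.5339e+8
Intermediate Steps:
Q = -153383100 (Q = -5025*30524 = -153383100)
(((2268 - 2965) - 2469) + Q) + 1/4569 = (((2268 - 2965) - 2469) - 153383100) + 1/4569 = ((-697 - 2469) - 153383100) + 1/4569 = (-3166 - 153383100) + 1/4569 = -153386266 + 1/4569 = -700821849353/4569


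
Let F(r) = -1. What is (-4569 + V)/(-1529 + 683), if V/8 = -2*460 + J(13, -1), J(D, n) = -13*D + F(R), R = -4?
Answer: 13289/846 ≈ 15.708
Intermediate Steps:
J(D, n) = -1 - 13*D (J(D, n) = -13*D - 1 = -1 - 13*D)
V = -8720 (V = 8*(-2*460 + (-1 - 13*13)) = 8*(-920 + (-1 - 169)) = 8*(-920 - 170) = 8*(-1090) = -8720)
(-4569 + V)/(-1529 + 683) = (-4569 - 8720)/(-1529 + 683) = -13289/(-846) = -13289*(-1/846) = 13289/846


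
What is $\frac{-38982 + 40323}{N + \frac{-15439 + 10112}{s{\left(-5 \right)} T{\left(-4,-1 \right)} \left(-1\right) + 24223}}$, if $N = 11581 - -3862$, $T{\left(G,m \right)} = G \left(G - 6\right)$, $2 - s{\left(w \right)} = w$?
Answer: $\frac{32107563}{369746422} \approx 0.086837$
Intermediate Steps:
$s{\left(w \right)} = 2 - w$
$T{\left(G,m \right)} = G \left(-6 + G\right)$ ($T{\left(G,m \right)} = G \left(G - 6\right) = G \left(-6 + G\right)$)
$N = 15443$ ($N = 11581 + 3862 = 15443$)
$\frac{-38982 + 40323}{N + \frac{-15439 + 10112}{s{\left(-5 \right)} T{\left(-4,-1 \right)} \left(-1\right) + 24223}} = \frac{-38982 + 40323}{15443 + \frac{-15439 + 10112}{\left(2 - -5\right) \left(- 4 \left(-6 - 4\right)\right) \left(-1\right) + 24223}} = \frac{1341}{15443 - \frac{5327}{\left(2 + 5\right) \left(\left(-4\right) \left(-10\right)\right) \left(-1\right) + 24223}} = \frac{1341}{15443 - \frac{5327}{7 \cdot 40 \left(-1\right) + 24223}} = \frac{1341}{15443 - \frac{5327}{280 \left(-1\right) + 24223}} = \frac{1341}{15443 - \frac{5327}{-280 + 24223}} = \frac{1341}{15443 - \frac{5327}{23943}} = \frac{1341}{\frac{369746422}{23943}} = 1341 \cdot \frac{23943}{369746422} = \frac{32107563}{369746422}$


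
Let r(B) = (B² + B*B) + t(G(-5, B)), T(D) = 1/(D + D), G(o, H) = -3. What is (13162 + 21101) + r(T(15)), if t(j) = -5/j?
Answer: 15419101/450 ≈ 34265.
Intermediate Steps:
T(D) = 1/(2*D)
r(B) = 5/3 + 2*B² (r(B) = (B² + B*B) - 5/(-3) = (B² + B²) - 5*(-⅓) = 2*B² + 5/3 = 5/3 + 2*B²)
(13162 + 21101) + r(T(15)) = (13162 + 21101) + (5/3 + 2*((½)/15)²) = 34263 + (5/3 + 2*((½)*(1/15))²) = 34263 + (5/3 + 2*(1/30)²) = 34263 + (5/3 + 2*(1/900)) = 34263 + (5/3 + 1/450) = 34263 + 751/450 = 15419101/450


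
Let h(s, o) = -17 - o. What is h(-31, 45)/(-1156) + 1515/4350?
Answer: 16842/41905 ≈ 0.40191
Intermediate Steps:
h(-31, 45)/(-1156) + 1515/4350 = (-17 - 1*45)/(-1156) + 1515/4350 = (-17 - 45)*(-1/1156) + 1515*(1/4350) = -62*(-1/1156) + 101/290 = 31/578 + 101/290 = 16842/41905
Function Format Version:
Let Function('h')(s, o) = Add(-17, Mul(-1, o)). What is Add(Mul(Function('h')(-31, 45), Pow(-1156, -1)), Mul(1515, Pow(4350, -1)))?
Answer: Rational(16842, 41905) ≈ 0.40191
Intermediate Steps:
Add(Mul(Function('h')(-31, 45), Pow(-1156, -1)), Mul(1515, Pow(4350, -1))) = Add(Mul(Add(-17, Mul(-1, 45)), Pow(-1156, -1)), Mul(1515, Pow(4350, -1))) = Add(Mul(Add(-17, -45), Rational(-1, 1156)), Mul(1515, Rational(1, 4350))) = Add(Mul(-62, Rational(-1, 1156)), Rational(101, 290)) = Add(Rational(31, 578), Rational(101, 290)) = Rational(16842, 41905)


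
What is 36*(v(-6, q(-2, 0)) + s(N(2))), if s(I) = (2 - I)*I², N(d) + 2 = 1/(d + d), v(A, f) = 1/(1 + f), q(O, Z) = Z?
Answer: 7191/16 ≈ 449.44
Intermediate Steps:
N(d) = -2 + 1/(2*d) (N(d) = -2 + 1/(d + d) = -2 + 1/(2*d))
s(I) = I²*(2 - I)
36*(v(-6, q(-2, 0)) + s(N(2))) = 36*(1/(1 + 0) + (-2 + (½)/2)²*(2 - (-2 + (½)/2))) = 36*(1/1 + (-2 + (½)*(½))²*(2 - (-2 + (½)*(½)))) = 36*(1 + (-2 + ¼)²*(2 - (-2 + ¼))) = 36*(1 + (-7/4)²*(2 - 1*(-7/4))) = 36*(1 + 49*(2 + 7/4)/16) = 36*(1 + (49/16)*(15/4)) = 36*(1 + 735/64) = 36*(799/64) = 7191/16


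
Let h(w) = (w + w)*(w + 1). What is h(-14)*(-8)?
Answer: -2912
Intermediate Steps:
h(w) = 2*w*(1 + w) (h(w) = (2*w)*(1 + w) = 2*w*(1 + w))
h(-14)*(-8) = (2*(-14)*(1 - 14))*(-8) = (2*(-14)*(-13))*(-8) = 364*(-8) = -2912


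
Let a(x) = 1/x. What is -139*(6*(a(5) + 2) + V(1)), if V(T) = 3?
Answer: -11259/5 ≈ -2251.8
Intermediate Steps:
-139*(6*(a(5) + 2) + V(1)) = -139*(6*(1/5 + 2) + 3) = -139*(6*(11/5) + 3) = -139*(66/5 + 3) = -139*81/5 = -11259/5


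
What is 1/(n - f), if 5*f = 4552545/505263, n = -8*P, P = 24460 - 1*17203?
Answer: -168421/9778153079 ≈ -1.7224e-5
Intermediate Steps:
P = 7257 (P = 24460 - 17203 = 7257)
n = -58056 (n = -8*7257 = -58056)
f = 303503/168421 (f = (4552545/505263)/5 = (4552545*(1/505263))/5 = (⅕)*(1517515/168421) = 303503/168421 ≈ 1.8020)
1/(n - f) = 1/(-58056 - 1*303503/168421) = 1/(-58056 - 303503/168421) = 1/(-9778153079/168421) = -168421/9778153079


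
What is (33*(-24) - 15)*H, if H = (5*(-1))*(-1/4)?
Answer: -4035/4 ≈ -1008.8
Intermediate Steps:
H = 5/4 (H = -(-5)/4 = -5*(-¼) = 5/4 ≈ 1.2500)
(33*(-24) - 15)*H = (33*(-24) - 15)*(5/4) = (-792 - 15)*(5/4) = -807*5/4 = -4035/4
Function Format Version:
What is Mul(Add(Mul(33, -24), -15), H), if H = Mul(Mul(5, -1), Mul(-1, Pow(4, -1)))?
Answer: Rational(-4035, 4) ≈ -1008.8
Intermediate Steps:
H = Rational(5, 4) (H = Mul(-5, Mul(-1, Rational(1, 4))) = Mul(-5, Rational(-1, 4)) = Rational(5, 4) ≈ 1.2500)
Mul(Add(Mul(33, -24), -15), H) = Mul(Add(Mul(33, -24), -15), Rational(5, 4)) = Mul(Add(-792, -15), Rational(5, 4)) = Mul(-807, Rational(5, 4)) = Rational(-4035, 4)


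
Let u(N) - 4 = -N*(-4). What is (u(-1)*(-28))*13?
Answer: 0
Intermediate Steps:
u(N) = 4 + 4*N (u(N) = 4 - N*(-4) = 4 + 4*N)
(u(-1)*(-28))*13 = ((4 + 4*(-1))*(-28))*13 = ((4 - 4)*(-28))*13 = (0*(-28))*13 = 0*13 = 0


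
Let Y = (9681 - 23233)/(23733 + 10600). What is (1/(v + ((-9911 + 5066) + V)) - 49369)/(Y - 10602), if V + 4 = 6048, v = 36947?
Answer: 64656931229709/13885602438628 ≈ 4.6564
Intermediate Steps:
V = 6044 (V = -4 + 6048 = 6044)
Y = -13552/34333 ≈ -0.39472
(1/(v + ((-9911 + 5066) + V)) - 49369)/(Y - 10602) = (1/(36947 + ((-9911 + 5066) + 6044)) - 49369)/(-13552/34333 - 10602) = (1/(36947 + (-4845 + 6044)) - 49369)/(-364012018/34333) = (1/(36947 + 1199) - 49369)*(-34333/364012018) = (1/38146 - 49369)*(-34333/364012018) = -1883229873/38146*(-34333/364012018) = 64656931229709/13885602438628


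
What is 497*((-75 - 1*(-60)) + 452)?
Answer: 217189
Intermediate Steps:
497*((-75 - 1*(-60)) + 452) = 497*((-75 + 60) + 452) = 497*(-15 + 452) = 497*437 = 217189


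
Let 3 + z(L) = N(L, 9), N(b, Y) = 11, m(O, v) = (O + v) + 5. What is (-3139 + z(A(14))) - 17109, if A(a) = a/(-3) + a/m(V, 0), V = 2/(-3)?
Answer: -20240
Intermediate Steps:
V = -⅔ (V = 2*(-⅓) = -⅔ ≈ -0.66667)
m(O, v) = 5 + O + v
A(a) = -4*a/39 (A(a) = a/(-3) + a/(5 - ⅔ + 0) = a*(-⅓) + a/(13/3) = -a/3 + a*(3/13) = -a/3 + 3*a/13 = -4*a/39)
z(L) = 8 (z(L) = -3 + 11 = 8)
(-3139 + z(A(14))) - 17109 = (-3139 + 8) - 17109 = -3131 - 17109 = -20240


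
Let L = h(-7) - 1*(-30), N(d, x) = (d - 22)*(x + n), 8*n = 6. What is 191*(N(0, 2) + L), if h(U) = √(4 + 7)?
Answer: -11651/2 + 191*√11 ≈ -5192.0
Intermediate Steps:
n = ¾ (n = (⅛)*6 = ¾ ≈ 0.75000)
N(d, x) = (-22 + d)*(¾ + x) (N(d, x) = (d - 22)*(x + ¾) = (-22 + d)*(¾ + x))
h(U) = √11
L = 30 + √11 (L = √11 - 1*(-30) = √11 + 30 = 30 + √11 ≈ 33.317)
191*(N(0, 2) + L) = 191*((-33/2 - 22*2 + (¾)*0 + 0*2) + (30 + √11)) = 191*((-33/2 - 44 + 0 + 0) + (30 + √11)) = 191*(-121/2 + (30 + √11)) = 191*(-61/2 + √11) = -11651/2 + 191*√11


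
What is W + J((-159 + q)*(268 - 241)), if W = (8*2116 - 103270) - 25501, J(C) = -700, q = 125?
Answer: -112543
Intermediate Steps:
W = -111843 (W = (16928 - 103270) - 25501 = -86342 - 25501 = -111843)
W + J((-159 + q)*(268 - 241)) = -111843 - 700 = -112543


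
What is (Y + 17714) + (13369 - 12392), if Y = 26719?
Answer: 45410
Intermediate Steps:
(Y + 17714) + (13369 - 12392) = (26719 + 17714) + (13369 - 12392) = 44433 + 977 = 45410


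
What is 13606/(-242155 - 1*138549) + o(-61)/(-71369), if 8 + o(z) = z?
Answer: -20538653/590662256 ≈ -0.034772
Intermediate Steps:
o(z) = -8 + z
13606/(-242155 - 1*138549) + o(-61)/(-71369) = 13606/(-242155 - 1*138549) + (-8 - 61)/(-71369) = 13606/(-242155 - 138549) - 69*(-1/71369) = 13606/(-380704) + 3/3103 = 13606*(-1/380704) + 3/3103 = -6803/190352 + 3/3103 = -20538653/590662256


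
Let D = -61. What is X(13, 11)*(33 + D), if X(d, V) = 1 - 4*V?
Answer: 1204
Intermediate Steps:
X(13, 11)*(33 + D) = (1 - 4*11)*(33 - 61) = (1 - 44)*(-28) = -43*(-28) = 1204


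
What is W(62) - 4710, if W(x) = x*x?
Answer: -866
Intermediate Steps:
W(x) = x**2
W(62) - 4710 = 62**2 - 4710 = 3844 - 4710 = -866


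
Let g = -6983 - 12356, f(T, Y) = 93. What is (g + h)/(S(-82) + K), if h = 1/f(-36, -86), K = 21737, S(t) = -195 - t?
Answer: -899263/1005516 ≈ -0.89433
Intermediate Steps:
h = 1/93 ≈ 0.010753
g = -19339
(g + h)/(S(-82) + K) = (-19339 + 1/93)/((-195 - 1*(-82)) + 21737) = -1798526/(93*((-195 + 82) + 21737)) = -1798526/(93*(-113 + 21737)) = -1798526/93/21624 = -1798526/93*1/21624 = -899263/1005516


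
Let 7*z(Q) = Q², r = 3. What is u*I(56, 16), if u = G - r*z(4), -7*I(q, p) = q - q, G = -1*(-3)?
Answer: 0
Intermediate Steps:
z(Q) = Q²/7
G = 3
I(q, p) = 0 (I(q, p) = -(q - q)/7 = -⅐*0 = 0)
u = -27/7 (u = 3 - 3*(⅐)*4² = 3 - 3*(⅐)*16 = 3 - 3*16/7 = 3 - 1*48/7 = 3 - 48/7 = -27/7 ≈ -3.8571)
u*I(56, 16) = -27/7*0 = 0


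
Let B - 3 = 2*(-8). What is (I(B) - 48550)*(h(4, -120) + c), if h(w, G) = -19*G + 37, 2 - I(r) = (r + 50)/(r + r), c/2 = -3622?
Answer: 478377969/2 ≈ 2.3919e+8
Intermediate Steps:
c = -7244 (c = 2*(-3622) = -7244)
B = -13 (B = 3 + 2*(-8) = 3 - 16 = -13)
I(r) = 2 - (50 + r)/(2*r) (I(r) = 2 - (r + 50)/(r + r) = 2 - (50 + r)/(2*r))
h(w, G) = 37 - 19*G
(I(B) - 48550)*(h(4, -120) + c) = ((3/2 - 25/(-13)) - 48550)*((37 - 19*(-120)) - 7244) = ((3/2 - 25*(-1/13)) - 48550)*((37 + 2280) - 7244) = ((3/2 + 25/13) - 48550)*(2317 - 7244) = (89/26 - 48550)*(-4927) = -1262211/26*(-4927) = 478377969/2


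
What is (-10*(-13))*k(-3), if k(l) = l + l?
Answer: -780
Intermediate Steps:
k(l) = 2*l
(-10*(-13))*k(-3) = (-10*(-13))*(2*(-3)) = 130*(-6) = -780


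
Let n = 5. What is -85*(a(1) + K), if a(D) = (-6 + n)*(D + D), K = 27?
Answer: -2125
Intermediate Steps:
a(D) = -2*D (a(D) = (-6 + 5)*(D + D) = -2*D)
-85*(a(1) + K) = -85*(-2*1 + 27) = -85*(-2 + 27) = -85*25 = -2125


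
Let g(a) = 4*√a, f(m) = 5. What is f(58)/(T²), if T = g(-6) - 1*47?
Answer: 5/(47 - 4*I*√6)² ≈ 0.0019885 + 0.00086675*I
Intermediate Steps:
T = -47 + 4*I*√6 (T = 4*√(-6) - 1*47 = 4*(I*√6) - 47 = 4*I*√6 - 47 = -47 + 4*I*√6 ≈ -47.0 + 9.798*I)
f(58)/(T²) = 5/((-47 + 4*I*√6)²) = 5/(-47 + 4*I*√6)²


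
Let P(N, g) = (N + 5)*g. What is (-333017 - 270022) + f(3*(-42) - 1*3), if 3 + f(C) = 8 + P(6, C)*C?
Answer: -419983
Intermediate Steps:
P(N, g) = g*(5 + N) (P(N, g) = (5 + N)*g = g*(5 + N))
f(C) = 5 + 11*C² (f(C) = -3 + (8 + (C*(5 + 6))*C) = -3 + (8 + (C*11)*C) = -3 + (8 + (11*C)*C) = -3 + (8 + 11*C²) = 5 + 11*C²)
(-333017 - 270022) + f(3*(-42) - 1*3) = (-333017 - 270022) + (5 + 11*(3*(-42) - 1*3)²) = -603039 + (5 + 11*(-126 - 3)²) = -603039 + (5 + 11*(-129)²) = -603039 + (5 + 11*16641) = -603039 + (5 + 183051) = -603039 + 183056 = -419983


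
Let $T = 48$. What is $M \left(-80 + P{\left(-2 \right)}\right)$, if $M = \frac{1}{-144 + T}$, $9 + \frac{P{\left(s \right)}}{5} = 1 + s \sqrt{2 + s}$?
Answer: $\frac{5}{4} \approx 1.25$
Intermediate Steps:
$P{\left(s \right)} = -40 + 5 s \sqrt{2 + s}$ ($P{\left(s \right)} = -45 + 5 \left(1 + s \sqrt{2 + s}\right) = -45 + \left(5 + 5 s \sqrt{2 + s}\right) = -40 + 5 s \sqrt{2 + s}$)
$M = - \frac{1}{96}$ ($M = \frac{1}{-144 + 48} = \frac{1}{-96} = - \frac{1}{96} \approx -0.010417$)
$M \left(-80 + P{\left(-2 \right)}\right) = - \frac{-80 - \left(40 + 10 \sqrt{2 - 2}\right)}{96} = - \frac{-80 - \left(40 + 10 \sqrt{0}\right)}{96} = - \frac{-80 - \left(40 + 10 \cdot 0\right)}{96} = - \frac{-80 + \left(-40 + 0\right)}{96} = - \frac{-80 - 40}{96} = \left(- \frac{1}{96}\right) \left(-120\right) = \frac{5}{4}$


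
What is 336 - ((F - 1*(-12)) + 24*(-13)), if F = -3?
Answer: 639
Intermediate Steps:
336 - ((F - 1*(-12)) + 24*(-13)) = 336 - ((-3 - 1*(-12)) + 24*(-13)) = 336 - ((-3 + 12) - 312) = 336 - (9 - 312) = 336 - 1*(-303) = 336 + 303 = 639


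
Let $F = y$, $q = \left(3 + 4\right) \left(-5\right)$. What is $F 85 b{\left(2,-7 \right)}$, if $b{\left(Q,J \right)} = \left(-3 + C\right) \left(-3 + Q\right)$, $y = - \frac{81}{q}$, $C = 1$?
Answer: $\frac{2754}{7} \approx 393.43$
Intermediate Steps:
$q = -35$ ($q = 7 \left(-5\right) = -35$)
$y = \frac{81}{35}$ ($y = - \frac{81}{-35} = \left(-81\right) \left(- \frac{1}{35}\right) = \frac{81}{35} \approx 2.3143$)
$b{\left(Q,J \right)} = 6 - 2 Q$ ($b{\left(Q,J \right)} = \left(-3 + 1\right) \left(-3 + Q\right) = - 2 \left(-3 + Q\right) = 6 - 2 Q$)
$F = \frac{81}{35} \approx 2.3143$
$F 85 b{\left(2,-7 \right)} = \frac{81}{35} \cdot 85 \left(6 - 4\right) = \frac{1377 \left(6 - 4\right)}{7} = \frac{1377}{7} \cdot 2 = \frac{2754}{7}$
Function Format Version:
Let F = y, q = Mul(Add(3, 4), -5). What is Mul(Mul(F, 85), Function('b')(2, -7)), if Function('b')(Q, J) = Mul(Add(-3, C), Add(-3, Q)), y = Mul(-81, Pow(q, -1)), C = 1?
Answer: Rational(2754, 7) ≈ 393.43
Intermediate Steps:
q = -35 (q = Mul(7, -5) = -35)
y = Rational(81, 35) (y = Mul(-81, Pow(-35, -1)) = Mul(-81, Rational(-1, 35)) = Rational(81, 35) ≈ 2.3143)
Function('b')(Q, J) = Add(6, Mul(-2, Q)) (Function('b')(Q, J) = Mul(Add(-3, 1), Add(-3, Q)) = Mul(-2, Add(-3, Q)) = Add(6, Mul(-2, Q)))
F = Rational(81, 35) ≈ 2.3143
Mul(Mul(F, 85), Function('b')(2, -7)) = Mul(Mul(Rational(81, 35), 85), Add(6, Mul(-2, 2))) = Mul(Rational(1377, 7), Add(6, -4)) = Mul(Rational(1377, 7), 2) = Rational(2754, 7)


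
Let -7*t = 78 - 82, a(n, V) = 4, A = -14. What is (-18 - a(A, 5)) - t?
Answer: -158/7 ≈ -22.571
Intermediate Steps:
t = 4/7 (t = -(78 - 82)/7 = -1/7*(-4) = 4/7 ≈ 0.57143)
(-18 - a(A, 5)) - t = (-18 - 1*4) - 1*4/7 = (-18 - 4) - 4/7 = -22 - 4/7 = -158/7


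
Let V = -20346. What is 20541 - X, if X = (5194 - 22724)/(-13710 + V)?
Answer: 349763383/17028 ≈ 20541.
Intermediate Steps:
X = 8765/17028 (X = (5194 - 22724)/(-13710 - 20346) = -17530/(-34056) = -17530*(-1/34056) = 8765/17028 ≈ 0.51474)
20541 - X = 20541 - 1*8765/17028 = 20541 - 8765/17028 = 349763383/17028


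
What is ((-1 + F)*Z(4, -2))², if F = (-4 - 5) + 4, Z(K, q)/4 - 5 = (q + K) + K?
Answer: 69696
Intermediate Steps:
Z(K, q) = 20 + 4*q + 8*K (Z(K, q) = 20 + 4*((q + K) + K) = 20 + 4*((K + q) + K) = 20 + 4*(q + 2*K) = 20 + (4*q + 8*K) = 20 + 4*q + 8*K)
F = -5 (F = -9 + 4 = -5)
((-1 + F)*Z(4, -2))² = ((-1 - 5)*(20 + 4*(-2) + 8*4))² = (-6*(20 - 8 + 32))² = (-6*44)² = (-264)² = 69696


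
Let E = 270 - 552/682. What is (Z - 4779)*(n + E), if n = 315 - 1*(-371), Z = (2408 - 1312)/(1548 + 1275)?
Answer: -4393969640120/962643 ≈ -4.5645e+6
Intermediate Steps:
Z = 1096/2823 ≈ 0.38824
E = 91794/341 (E = 270 - 552*1/682 = 270 - 276/341 = 91794/341 ≈ 269.19)
n = 686 (n = 315 + 371 = 686)
(Z - 4779)*(n + E) = (1096/2823 - 4779)*(686 + 91794/341) = -13490021/2823*325720/341 = -4393969640120/962643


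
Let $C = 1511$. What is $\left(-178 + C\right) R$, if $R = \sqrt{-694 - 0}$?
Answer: $1333 i \sqrt{694} \approx 35116.0 i$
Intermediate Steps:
$R = i \sqrt{694}$ ($R = \sqrt{-694 + 0} = \sqrt{-694} = i \sqrt{694} \approx 26.344 i$)
$\left(-178 + C\right) R = \left(-178 + 1511\right) i \sqrt{694} = 1333 i \sqrt{694}$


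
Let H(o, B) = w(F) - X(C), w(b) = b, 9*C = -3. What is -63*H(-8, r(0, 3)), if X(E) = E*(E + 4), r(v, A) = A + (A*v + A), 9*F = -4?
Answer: -49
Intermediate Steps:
F = -4/9 (F = (1/9)*(-4) = -4/9 ≈ -0.44444)
C = -1/3 (C = (1/9)*(-3) = -1/3 ≈ -0.33333)
r(v, A) = 2*A + A*v (r(v, A) = A + (A + A*v) = 2*A + A*v)
X(E) = E*(4 + E)
H(o, B) = 7/9 (H(o, B) = -4/9 - (-1)*(4 - 1/3)/3 = -4/9 - (-1)*11/(3*3) = -4/9 - 1*(-11/9) = -4/9 + 11/9 = 7/9)
-63*H(-8, r(0, 3)) = -63*7/9 = -49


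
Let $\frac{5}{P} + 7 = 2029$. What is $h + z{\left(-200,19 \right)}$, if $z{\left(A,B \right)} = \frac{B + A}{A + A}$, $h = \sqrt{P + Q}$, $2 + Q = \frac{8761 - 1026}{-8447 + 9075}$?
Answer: $\frac{181}{400} + \frac{7 \sqrt{21223545897}}{317454} \approx 3.6649$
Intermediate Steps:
$P = \frac{5}{2022}$ ($P = \frac{5}{-7 + 2029} = \frac{5}{2022} \approx 0.0024728$)
$Q = \frac{6479}{628}$ ($Q = -2 + \frac{8761 - 1026}{-8447 + 9075} = -2 + \frac{7735}{628} = \frac{6479}{628} \approx 10.317$)
$h = \frac{7 \sqrt{21223545897}}{317454}$ ($h = \sqrt{\frac{5}{2022} + \frac{6479}{628}} = \sqrt{\frac{6551839}{634908}} = \frac{7 \sqrt{21223545897}}{317454} \approx 3.2124$)
$z{\left(A,B \right)} = \frac{A + B}{2 A}$
$h + z{\left(-200,19 \right)} = \frac{7 \sqrt{21223545897}}{317454} + \frac{-200 + 19}{2 \left(-200\right)} = \frac{7 \sqrt{21223545897}}{317454} + \frac{1}{2} \left(- \frac{1}{200}\right) \left(-181\right) = \frac{7 \sqrt{21223545897}}{317454} + \frac{181}{400} = \frac{181}{400} + \frac{7 \sqrt{21223545897}}{317454}$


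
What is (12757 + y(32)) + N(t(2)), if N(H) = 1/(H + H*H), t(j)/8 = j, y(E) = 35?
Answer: 3479425/272 ≈ 12792.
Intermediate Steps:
t(j) = 8*j
N(H) = 1/(H + H**2)
(12757 + y(32)) + N(t(2)) = (12757 + 35) + 1/(((8*2))*(1 + 8*2)) = 12792 + 1/(16*(1 + 16)) = 12792 + (1/16)/17 = 12792 + (1/16)*(1/17) = 12792 + 1/272 = 3479425/272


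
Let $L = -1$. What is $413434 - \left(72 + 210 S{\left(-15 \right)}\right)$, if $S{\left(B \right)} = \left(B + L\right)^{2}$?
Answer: $359602$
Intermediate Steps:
$S{\left(B \right)} = \left(-1 + B\right)^{2}$ ($S{\left(B \right)} = \left(B - 1\right)^{2} = \left(-1 + B\right)^{2}$)
$413434 - \left(72 + 210 S{\left(-15 \right)}\right) = 413434 - \left(72 + 210 \left(-1 - 15\right)^{2}\right) = 413434 - \left(72 + 210 \left(-16\right)^{2}\right) = 413434 - \left(72 + 210 \cdot 256\right) = 413434 - \left(72 + 53760\right) = 413434 - 53832 = 359602$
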